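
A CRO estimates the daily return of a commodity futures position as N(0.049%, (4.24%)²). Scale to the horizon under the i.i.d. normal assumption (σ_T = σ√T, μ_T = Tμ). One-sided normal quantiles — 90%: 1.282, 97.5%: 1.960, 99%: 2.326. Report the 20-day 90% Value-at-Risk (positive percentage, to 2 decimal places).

σ_{20d} = 4.24% × √20 = 18.962%; μ_{20d} = 20 × 0.049% = 0.980%.
VaR = −(0.980%) + 1.282 × 18.962% = 23.329%.

23.33%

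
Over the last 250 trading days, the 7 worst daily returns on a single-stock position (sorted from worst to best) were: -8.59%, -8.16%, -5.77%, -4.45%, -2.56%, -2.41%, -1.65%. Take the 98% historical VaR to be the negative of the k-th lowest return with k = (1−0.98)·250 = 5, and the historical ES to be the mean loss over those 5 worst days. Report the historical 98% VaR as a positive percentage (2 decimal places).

2.56%

k = 5; the 5th lowest return is -2.56%, so VaR = 2.56%.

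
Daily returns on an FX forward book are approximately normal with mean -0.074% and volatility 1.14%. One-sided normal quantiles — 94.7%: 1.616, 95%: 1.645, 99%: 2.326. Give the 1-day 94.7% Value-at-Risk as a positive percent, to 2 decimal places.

1.92%

VaR = −μ + z·σ = −(-0.074%) + 1.616 × 1.14% = 1.916%.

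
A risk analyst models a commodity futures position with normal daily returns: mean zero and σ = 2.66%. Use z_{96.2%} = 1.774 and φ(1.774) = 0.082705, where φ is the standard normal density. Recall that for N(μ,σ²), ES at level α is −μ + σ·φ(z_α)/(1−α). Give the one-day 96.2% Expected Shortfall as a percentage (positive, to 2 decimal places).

Tail multiplier: φ(z)/(1−α) = 0.082705 / 0.038 = 2.176.
ES = 2.66% × 2.176 = 5.788%.

5.79%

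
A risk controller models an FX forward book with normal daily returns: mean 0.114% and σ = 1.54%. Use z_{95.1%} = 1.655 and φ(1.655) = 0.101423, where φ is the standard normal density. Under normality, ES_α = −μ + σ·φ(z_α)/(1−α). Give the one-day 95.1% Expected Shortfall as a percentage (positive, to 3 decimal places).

3.074%

Tail multiplier: φ(z)/(1−α) = 0.101423 / 0.049 = 2.070.
ES = −(0.114%) + 1.54% × 2.070 = 3.074%.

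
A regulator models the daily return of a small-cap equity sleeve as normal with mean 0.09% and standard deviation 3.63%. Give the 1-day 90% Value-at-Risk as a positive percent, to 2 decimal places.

4.56%

At 90% one-sided, z = 1.282.
VaR = −μ + z·σ = −(0.09%) + 1.282 × 3.63% = 4.564%.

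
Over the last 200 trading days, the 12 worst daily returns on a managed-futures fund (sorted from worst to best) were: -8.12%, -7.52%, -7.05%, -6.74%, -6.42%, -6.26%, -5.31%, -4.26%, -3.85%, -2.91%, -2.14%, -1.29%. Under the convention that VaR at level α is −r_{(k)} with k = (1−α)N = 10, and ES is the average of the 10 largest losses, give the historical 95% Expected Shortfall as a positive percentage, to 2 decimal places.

5.84%

The 10 worst returns sum to -58.44%.
ES = −(-58.44%) / 10 = 5.844% ≈ 5.84%.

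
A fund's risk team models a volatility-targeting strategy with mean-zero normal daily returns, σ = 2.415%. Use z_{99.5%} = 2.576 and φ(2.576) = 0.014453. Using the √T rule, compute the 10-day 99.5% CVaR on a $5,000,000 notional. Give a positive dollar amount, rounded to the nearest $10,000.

$1,100,000

σ_{10d} = 2.415% × √10 = 7.637%.
ES multiplier = φ(z)/(1−α) = 0.014453/0.005 = 2.891.
ES = 7.637% × 2.891 = 22.079%; on $5,000,000: $1,103,950.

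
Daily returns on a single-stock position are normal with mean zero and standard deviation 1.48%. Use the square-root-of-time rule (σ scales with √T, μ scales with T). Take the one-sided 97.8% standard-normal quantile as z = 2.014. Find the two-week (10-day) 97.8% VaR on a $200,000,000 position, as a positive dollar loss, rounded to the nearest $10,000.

σ_{10d} = 1.48% × √10 = 4.680%.
VaR = 2.014 × 4.680% = 9.426%.
On $200,000,000: 0.09426 × $200,000,000 = $18,852,000.

$18,850,000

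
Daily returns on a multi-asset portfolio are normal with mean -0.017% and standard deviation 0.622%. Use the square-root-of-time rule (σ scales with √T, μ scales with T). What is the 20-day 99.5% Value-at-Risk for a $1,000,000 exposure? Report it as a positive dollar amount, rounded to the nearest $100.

At 99.5%, z = 2.576.
σ_{20d} = 0.622% × √20 = 2.782%; μ_{20d} = 20 × -0.017% = -0.340%.
VaR = −(-0.340%) + 2.576 × 2.782% = 7.506%.
On $1,000,000: 0.07506 × $1,000,000 = $75,060.

$75,100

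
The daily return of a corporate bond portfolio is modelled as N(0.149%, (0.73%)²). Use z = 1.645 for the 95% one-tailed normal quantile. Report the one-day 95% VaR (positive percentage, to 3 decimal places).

VaR = −μ + z·σ = −(0.149%) + 1.645 × 0.73% = 1.052%.

1.052%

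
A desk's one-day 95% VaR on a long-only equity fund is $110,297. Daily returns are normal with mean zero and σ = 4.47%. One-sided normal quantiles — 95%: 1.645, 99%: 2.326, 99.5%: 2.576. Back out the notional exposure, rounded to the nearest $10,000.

VaR as a fraction of value: z·σ = 1.645 × 4.47% = 7.35315%.
Position = $110,297 / 0.0735315 = $1,499,997.

$1,500,000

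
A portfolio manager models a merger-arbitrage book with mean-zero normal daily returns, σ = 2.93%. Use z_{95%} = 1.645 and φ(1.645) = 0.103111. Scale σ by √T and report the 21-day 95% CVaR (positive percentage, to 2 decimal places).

σ_{21d} = 2.93% × √21 = 13.427%.
ES multiplier = φ(z)/(1−α) = 0.103111/0.05 = 2.062.
ES = 13.427% × 2.062 = 27.686%.

27.69%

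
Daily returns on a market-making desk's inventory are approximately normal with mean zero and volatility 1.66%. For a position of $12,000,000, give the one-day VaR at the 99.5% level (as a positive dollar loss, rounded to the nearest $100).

At 99.5% one-sided, z = 2.576.
VaR = z·σ = 2.576 × 1.66% = 4.276%.
On $12,000,000: 0.04276 × $12,000,000 = $513,120.

$513,100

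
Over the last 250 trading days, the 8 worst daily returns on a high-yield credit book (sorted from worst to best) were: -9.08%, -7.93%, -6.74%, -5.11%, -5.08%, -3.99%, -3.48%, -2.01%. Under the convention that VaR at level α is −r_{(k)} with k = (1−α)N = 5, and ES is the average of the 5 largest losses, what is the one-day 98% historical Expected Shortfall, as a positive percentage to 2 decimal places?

The 5 worst returns sum to -33.94%.
ES = −(-33.94%) / 5 = 6.788% ≈ 6.79%.

6.79%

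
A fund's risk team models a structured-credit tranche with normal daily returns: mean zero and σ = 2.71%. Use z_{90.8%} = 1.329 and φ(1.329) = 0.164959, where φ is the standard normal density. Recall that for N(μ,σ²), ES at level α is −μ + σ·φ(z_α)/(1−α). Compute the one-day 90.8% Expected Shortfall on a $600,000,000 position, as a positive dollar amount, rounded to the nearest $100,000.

$29,200,000

Tail multiplier: φ(z)/(1−α) = 0.164959 / 0.092 = 1.793.
ES = 2.71% × 1.793 = 4.859%.
On $600,000,000: 0.04859 × $600,000,000 = $29,154,000.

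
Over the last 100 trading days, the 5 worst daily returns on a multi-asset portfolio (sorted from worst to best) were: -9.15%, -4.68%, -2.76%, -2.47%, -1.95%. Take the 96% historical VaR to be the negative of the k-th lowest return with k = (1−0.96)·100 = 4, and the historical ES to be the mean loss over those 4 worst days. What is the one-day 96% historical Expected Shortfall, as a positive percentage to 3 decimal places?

4.765%

The 4 worst returns sum to -19.06%.
ES = −(-19.06%) / 4 = 4.765%.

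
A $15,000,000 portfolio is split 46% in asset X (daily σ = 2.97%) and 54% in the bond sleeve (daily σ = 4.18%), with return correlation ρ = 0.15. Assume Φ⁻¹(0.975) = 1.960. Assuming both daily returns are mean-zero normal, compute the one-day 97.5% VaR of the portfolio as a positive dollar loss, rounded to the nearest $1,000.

σ_p² = 0.46²·2.97² + 0.54²·4.18² + 2·0.15·0.46·0.54·2.97·4.18 = 7.8866 (%²).
σ_p = √7.8866 = 2.808%.
VaR = 1.960 × 2.808% = 5.504%; on $15,000,000 that is $825,600.

$826,000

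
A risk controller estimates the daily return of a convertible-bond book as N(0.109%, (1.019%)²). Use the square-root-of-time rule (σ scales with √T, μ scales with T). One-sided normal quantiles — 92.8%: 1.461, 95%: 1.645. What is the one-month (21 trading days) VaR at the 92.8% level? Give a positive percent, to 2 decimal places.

4.53%

σ_{21d} = 1.019% × √21 = 4.670%; μ_{21d} = 21 × 0.109% = 2.289%.
VaR = −(2.289%) + 1.461 × 4.670% = 4.534%.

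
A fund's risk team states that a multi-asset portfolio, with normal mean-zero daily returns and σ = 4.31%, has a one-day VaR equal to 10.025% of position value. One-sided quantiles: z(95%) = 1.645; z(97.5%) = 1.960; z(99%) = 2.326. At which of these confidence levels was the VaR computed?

99%

Implied z = VaR/σ = 10.025 / 4.31 = 2.326.
This matches z(99%) = 2.326.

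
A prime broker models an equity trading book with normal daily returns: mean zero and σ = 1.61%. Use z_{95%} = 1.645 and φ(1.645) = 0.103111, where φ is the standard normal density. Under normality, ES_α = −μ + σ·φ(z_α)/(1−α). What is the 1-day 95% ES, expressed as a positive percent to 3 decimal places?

Tail multiplier: φ(z)/(1−α) = 0.103111 / 0.05 = 2.062.
ES = 1.61% × 2.062 = 3.320%.

3.320%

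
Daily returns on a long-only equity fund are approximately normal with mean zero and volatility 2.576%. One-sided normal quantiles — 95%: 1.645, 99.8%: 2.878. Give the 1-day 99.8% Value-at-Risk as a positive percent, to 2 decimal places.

7.41%

VaR = z·σ = 2.878 × 2.576% = 7.414%.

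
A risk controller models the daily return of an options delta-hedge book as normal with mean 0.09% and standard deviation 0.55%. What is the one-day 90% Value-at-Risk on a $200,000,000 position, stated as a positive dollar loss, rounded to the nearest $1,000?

$1,230,000

At 90% one-sided, z = 1.282.
VaR = −μ + z·σ = −(0.09%) + 1.282 × 0.55% = 0.615%.
On $200,000,000: 0.00615 × $200,000,000 = $1,230,000.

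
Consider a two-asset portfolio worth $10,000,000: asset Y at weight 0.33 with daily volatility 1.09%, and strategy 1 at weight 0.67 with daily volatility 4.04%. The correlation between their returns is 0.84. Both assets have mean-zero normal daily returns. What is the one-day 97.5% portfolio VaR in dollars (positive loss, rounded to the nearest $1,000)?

$591,000

σ_p² = 0.33²·1.09² + 0.67²·4.04² + 2·0.84·0.33·0.67·1.09·4.04 = 9.0919 (%²).
σ_p = √9.0919 = 3.015%.
At 97.5%, z = 1.960.
VaR = 1.960 × 3.015% = 5.909%; on $10,000,000 that is $590,900.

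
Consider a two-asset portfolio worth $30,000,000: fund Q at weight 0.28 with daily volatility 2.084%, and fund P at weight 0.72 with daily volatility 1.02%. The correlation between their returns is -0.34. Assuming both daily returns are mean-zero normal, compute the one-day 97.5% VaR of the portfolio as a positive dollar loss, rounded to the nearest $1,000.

$451,000

σ_p² = 0.28²·2.084² + 0.72²·1.02² + 2·-0.34·0.28·0.72·2.084·1.02 = 0.5884 (%²).
σ_p = √0.5884 = 0.767%.
At 97.5%, z = 1.960.
VaR = 1.960 × 0.767% = 1.503%; on $30,000,000 that is $450,900.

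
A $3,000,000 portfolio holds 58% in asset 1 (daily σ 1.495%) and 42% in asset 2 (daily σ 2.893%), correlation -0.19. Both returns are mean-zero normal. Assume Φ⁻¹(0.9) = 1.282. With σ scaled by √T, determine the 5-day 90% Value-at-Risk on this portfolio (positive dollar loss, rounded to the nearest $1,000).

$116,000

σ_p = √(0.58²·1.495² + 0.42²·2.893² + 2·-0.19·0.58·0.42·1.495·2.893) = 1.352%.
σ_{5d} = 1.352% × √5 = 3.023%.
VaR = 1.282 × 3.023% = 3.875%; on $3,000,000 that is $116,250.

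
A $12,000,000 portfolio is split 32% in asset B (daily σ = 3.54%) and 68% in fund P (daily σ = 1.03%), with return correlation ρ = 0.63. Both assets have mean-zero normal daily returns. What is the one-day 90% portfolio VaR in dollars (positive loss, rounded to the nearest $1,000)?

$256,000

σ_p² = 0.32²·3.54² + 0.68²·1.03² + 2·0.63·0.32·0.68·3.54·1.03 = 2.7735 (%²).
σ_p = √2.7735 = 1.665%.
At 90%, z = 1.282.
VaR = 1.282 × 1.665% = 2.135%; on $12,000,000 that is $256,200.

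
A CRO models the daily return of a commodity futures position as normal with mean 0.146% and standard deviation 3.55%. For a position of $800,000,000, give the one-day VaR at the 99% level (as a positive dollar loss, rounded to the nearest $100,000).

At 99% one-sided, z = 2.326.
VaR = −μ + z·σ = −(0.146%) + 2.326 × 3.55% = 8.111%.
On $800,000,000: 0.08111 × $800,000,000 = $64,888,000.

$64,900,000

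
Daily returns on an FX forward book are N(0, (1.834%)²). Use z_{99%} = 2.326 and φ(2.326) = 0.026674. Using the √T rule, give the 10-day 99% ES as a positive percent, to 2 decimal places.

σ_{10d} = 1.834% × √10 = 5.800%.
ES multiplier = φ(z)/(1−α) = 0.026674/0.01 = 2.667.
ES = 5.800% × 2.667 = 15.469%.

15.47%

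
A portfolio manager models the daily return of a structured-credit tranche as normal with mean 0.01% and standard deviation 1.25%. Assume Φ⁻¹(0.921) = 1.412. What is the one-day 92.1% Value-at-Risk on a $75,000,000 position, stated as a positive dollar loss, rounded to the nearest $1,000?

VaR = −μ + z·σ = −(0.01%) + 1.412 × 1.25% = 1.755%.
On $75,000,000: 0.01755 × $75,000,000 = $1,316,250.

$1,316,000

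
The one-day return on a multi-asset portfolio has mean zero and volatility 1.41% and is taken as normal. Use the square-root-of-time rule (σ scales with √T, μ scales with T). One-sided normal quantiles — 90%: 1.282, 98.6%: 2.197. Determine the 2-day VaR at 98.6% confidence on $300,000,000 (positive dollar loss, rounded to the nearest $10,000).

$13,140,000

σ_{2d} = 1.41% × √2 = 1.994%.
VaR = 2.197 × 1.994% = 4.381%.
On $300,000,000: 0.04381 × $300,000,000 = $13,143,000.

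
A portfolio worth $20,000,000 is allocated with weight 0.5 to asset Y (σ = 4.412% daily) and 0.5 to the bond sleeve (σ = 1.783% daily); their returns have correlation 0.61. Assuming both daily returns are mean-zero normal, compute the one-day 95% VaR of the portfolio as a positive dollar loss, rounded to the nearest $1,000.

$934,000

σ_p² = 0.5²·4.412² + 0.5²·1.783² + 2·0.61·0.5·0.5·4.412·1.783 = 8.0605 (%²).
σ_p = √8.0605 = 2.839%.
At 95%, z = 1.645.
VaR = 1.645 × 2.839% = 4.670%; on $20,000,000 that is $934,000.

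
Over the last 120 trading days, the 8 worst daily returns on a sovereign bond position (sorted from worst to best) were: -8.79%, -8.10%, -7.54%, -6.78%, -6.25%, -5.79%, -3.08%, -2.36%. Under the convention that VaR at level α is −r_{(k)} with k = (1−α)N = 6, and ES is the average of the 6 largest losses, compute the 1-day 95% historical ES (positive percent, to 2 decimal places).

7.21%

The 6 worst returns sum to -43.25%.
ES = −(-43.25%) / 6 = 7.2083…% ≈ 7.21%.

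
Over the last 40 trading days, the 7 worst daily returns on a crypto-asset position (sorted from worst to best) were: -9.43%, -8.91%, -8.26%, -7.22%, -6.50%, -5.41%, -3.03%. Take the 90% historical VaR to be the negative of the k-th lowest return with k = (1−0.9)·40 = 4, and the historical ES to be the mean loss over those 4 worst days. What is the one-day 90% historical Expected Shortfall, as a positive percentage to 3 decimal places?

8.455%

The 4 worst returns sum to -33.82%.
ES = −(-33.82%) / 4 = 8.455%.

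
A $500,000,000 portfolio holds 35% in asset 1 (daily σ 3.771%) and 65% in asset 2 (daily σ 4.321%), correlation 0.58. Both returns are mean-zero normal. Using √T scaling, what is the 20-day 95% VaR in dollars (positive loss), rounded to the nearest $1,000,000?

$137,000,000

σ_p = √(0.35²·3.771² + 0.65²·4.321² + 2·0.58·0.35·0.65·3.771·4.321) = 3.732%.
σ_{20d} = 3.732% × √20 = 16.690%.
z(95%) = 1.645.
VaR = 1.645 × 16.690% = 27.455%; on $500,000,000 that is $137,275,000.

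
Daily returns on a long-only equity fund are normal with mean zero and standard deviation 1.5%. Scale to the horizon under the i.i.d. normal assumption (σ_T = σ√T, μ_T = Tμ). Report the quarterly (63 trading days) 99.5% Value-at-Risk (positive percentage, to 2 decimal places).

At 99.5%, z = 2.576.
σ_{63d} = 1.5% × √63 = 11.906%.
VaR = 2.576 × 11.906% = 30.670%.

30.67%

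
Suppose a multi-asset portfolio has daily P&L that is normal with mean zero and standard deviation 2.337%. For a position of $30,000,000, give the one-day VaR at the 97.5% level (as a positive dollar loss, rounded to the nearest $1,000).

At 97.5% one-sided, z = 1.960.
VaR = z·σ = 1.960 × 2.337% = 4.581%.
On $30,000,000: 0.04581 × $30,000,000 = $1,374,300.

$1,374,000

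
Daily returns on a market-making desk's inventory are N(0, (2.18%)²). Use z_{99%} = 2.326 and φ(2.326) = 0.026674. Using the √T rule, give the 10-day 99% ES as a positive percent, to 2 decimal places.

σ_{10d} = 2.18% × √10 = 6.894%.
ES multiplier = φ(z)/(1−α) = 0.026674/0.01 = 2.667.
ES = 6.894% × 2.667 = 18.386%.

18.39%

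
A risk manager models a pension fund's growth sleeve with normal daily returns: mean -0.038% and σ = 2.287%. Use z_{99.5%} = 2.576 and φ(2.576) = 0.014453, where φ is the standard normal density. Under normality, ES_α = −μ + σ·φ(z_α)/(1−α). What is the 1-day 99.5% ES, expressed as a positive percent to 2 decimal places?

6.65%

Tail multiplier: φ(z)/(1−α) = 0.014453 / 0.005 = 2.891.
ES = −(-0.038%) + 2.287% × 2.891 = 6.650%.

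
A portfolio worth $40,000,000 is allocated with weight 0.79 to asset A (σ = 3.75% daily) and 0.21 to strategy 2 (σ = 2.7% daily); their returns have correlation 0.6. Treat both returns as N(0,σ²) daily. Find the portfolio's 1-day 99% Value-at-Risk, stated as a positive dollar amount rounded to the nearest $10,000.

$3,100,000

σ_p² = 0.79²·3.75² + 0.21²·2.7² + 2·0.6·0.79·0.21·3.75·2.7 = 11.1136 (%²).
σ_p = √11.1136 = 3.334%.
At 99%, z = 2.326.
VaR = 2.326 × 3.334% = 7.755%; on $40,000,000 that is $3,102,000.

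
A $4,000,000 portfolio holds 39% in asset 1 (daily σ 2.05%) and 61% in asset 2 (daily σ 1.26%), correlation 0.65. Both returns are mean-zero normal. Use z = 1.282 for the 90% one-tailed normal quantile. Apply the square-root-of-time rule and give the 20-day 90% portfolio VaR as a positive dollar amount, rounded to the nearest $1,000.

$327,000

σ_p = √(0.39²·2.05² + 0.61²·1.26² + 2·0.65·0.39·0.61·2.05·1.26) = 1.424%.
σ_{20d} = 1.424% × √20 = 6.368%.
VaR = 1.282 × 6.368% = 8.164%; on $4,000,000 that is $326,560.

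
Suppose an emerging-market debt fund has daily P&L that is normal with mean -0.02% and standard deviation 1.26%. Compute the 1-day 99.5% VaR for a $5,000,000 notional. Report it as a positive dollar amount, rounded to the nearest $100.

$163,300

At 99.5% one-sided, z = 2.576.
VaR = −μ + z·σ = −(-0.02%) + 2.576 × 1.26% = 3.266%.
On $5,000,000: 0.03266 × $5,000,000 = $163,300.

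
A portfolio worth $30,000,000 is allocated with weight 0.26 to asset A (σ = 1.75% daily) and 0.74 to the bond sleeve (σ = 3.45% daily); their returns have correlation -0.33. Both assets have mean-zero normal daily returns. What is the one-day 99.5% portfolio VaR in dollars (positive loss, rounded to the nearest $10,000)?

σ_p² = 0.26²·1.75² + 0.74²·3.45² + 2·-0.33·0.26·0.74·1.75·3.45 = 5.9582 (%²).
σ_p = √5.9582 = 2.441%.
At 99.5%, z = 2.576.
VaR = 2.576 × 2.441% = 6.288%; on $30,000,000 that is $1,886,400.

$1,890,000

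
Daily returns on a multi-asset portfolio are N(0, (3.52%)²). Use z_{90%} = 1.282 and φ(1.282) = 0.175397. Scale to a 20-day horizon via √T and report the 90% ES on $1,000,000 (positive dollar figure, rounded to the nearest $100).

σ_{20d} = 3.52% × √20 = 15.742%.
ES multiplier = φ(z)/(1−α) = 0.175397/0.1 = 1.754.
ES = 15.742% × 1.754 = 27.611%; on $1,000,000: $276,110.

$276,100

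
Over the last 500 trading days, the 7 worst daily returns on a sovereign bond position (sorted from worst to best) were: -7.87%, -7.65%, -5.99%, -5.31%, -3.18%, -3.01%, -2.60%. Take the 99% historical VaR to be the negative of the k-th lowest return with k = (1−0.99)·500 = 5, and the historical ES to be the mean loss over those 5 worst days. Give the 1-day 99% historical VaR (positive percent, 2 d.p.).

3.18%

k = 5; the 5th lowest return is -3.18%, so VaR = 3.18%.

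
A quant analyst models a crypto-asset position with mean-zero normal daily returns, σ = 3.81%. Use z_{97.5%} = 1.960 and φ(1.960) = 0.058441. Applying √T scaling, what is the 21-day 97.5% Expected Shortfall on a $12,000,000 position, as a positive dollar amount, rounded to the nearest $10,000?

$4,900,000

σ_{21d} = 3.81% × √21 = 17.460%.
ES multiplier = φ(z)/(1−α) = 0.058441/0.025 = 2.338.
ES = 17.460% × 2.338 = 40.821%; on $12,000,000: $4,898,520.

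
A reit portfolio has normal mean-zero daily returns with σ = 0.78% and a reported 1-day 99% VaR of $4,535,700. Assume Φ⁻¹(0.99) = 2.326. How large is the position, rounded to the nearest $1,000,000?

VaR as a fraction of value: z·σ = 2.326 × 0.78% = 1.81428%.
Position = $4,535,700 / 0.0181428 = $250,000,000.

$250,000,000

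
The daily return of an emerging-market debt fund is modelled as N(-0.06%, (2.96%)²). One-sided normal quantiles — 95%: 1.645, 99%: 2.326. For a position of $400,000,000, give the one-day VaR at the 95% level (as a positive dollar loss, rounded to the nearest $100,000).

VaR = −μ + z·σ = −(-0.06%) + 1.645 × 2.96% = 4.929%.
On $400,000,000: 0.04929 × $400,000,000 = $19,716,000.

$19,700,000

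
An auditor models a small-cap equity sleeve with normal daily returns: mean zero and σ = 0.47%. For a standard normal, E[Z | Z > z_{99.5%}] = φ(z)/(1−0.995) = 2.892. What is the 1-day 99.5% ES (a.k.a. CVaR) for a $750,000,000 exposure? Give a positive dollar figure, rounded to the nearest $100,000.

$10,200,000

ES = 0.47% × 2.892 = 1.359%.
On $750,000,000: 0.01359 × $750,000,000 = $10,192,500.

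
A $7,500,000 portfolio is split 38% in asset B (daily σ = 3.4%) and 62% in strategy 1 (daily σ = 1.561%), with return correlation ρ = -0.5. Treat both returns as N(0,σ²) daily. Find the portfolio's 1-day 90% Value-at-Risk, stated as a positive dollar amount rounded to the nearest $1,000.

σ_p² = 0.38²·3.4² + 0.62²·1.561² + 2·-0.5·0.38·0.62·3.4·1.561 = 1.3555 (%²).
σ_p = √1.3555 = 1.164%.
At 90%, z = 1.282.
VaR = 1.282 × 1.164% = 1.492%; on $7,500,000 that is $111,900.

$112,000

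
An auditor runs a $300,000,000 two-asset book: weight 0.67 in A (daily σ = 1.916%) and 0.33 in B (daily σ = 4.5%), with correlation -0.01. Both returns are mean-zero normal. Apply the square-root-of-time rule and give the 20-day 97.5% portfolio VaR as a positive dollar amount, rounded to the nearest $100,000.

σ_p = √(0.67²·1.916² + 0.33²·4.5² + 2·-0.01·0.67·0.33·1.916·4.5) = 1.953%.
σ_{20d} = 1.953% × √20 = 8.734%.
z(97.5%) = 1.960.
VaR = 1.960 × 8.734% = 17.119%; on $300,000,000 that is $51,357,000.

$51,400,000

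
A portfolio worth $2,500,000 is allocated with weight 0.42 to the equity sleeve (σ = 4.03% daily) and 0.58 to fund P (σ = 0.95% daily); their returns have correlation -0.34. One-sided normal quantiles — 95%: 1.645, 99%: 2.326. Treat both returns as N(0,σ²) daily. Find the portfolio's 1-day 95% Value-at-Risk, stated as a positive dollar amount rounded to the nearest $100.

σ_p² = 0.42²·4.03² + 0.58²·0.95² + 2·-0.34·0.42·0.58·4.03·0.95 = 2.5343 (%²).
σ_p = √2.5343 = 1.592%.
VaR = 1.645 × 1.592% = 2.619%; on $2,500,000 that is $65,475.

$65,500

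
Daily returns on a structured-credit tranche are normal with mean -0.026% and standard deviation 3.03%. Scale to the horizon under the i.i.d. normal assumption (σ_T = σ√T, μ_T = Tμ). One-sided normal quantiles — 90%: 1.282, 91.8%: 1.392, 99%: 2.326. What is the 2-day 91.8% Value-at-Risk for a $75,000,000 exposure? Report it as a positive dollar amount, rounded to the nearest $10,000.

σ_{2d} = 3.03% × √2 = 4.285%; μ_{2d} = 2 × -0.026% = -0.052%.
VaR = −(-0.052%) + 1.392 × 4.285% = 6.017%.
On $75,000,000: 0.06017 × $75,000,000 = $4,512,750.

$4,510,000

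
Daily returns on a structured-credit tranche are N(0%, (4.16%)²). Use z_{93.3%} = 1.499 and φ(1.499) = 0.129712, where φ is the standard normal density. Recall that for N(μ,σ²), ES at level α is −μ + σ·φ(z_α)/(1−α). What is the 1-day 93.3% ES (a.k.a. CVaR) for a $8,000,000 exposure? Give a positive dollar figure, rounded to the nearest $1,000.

Tail multiplier: φ(z)/(1−α) = 0.129712 / 0.067 = 1.936.
ES = 4.16% × 1.936 = 8.054%.
On $8,000,000: 0.08054 × $8,000,000 = $644,320.

$644,000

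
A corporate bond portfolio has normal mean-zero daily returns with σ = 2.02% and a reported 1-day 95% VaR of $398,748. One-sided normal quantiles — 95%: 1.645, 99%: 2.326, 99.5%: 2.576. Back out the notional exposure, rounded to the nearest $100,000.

VaR as a fraction of value: z·σ = 1.645 × 2.02% = 3.3229%.
Position = $398,748 / 0.033229 = $12,000,000.

$12,000,000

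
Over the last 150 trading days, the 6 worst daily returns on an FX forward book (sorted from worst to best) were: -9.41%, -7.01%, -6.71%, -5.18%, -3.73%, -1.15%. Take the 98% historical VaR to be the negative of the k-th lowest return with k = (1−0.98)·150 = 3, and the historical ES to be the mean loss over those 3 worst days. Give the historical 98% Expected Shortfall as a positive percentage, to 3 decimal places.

The 3 worst returns sum to -23.13%.
ES = −(-23.13%) / 3 = 7.71% ≈ 7.710%.

7.710%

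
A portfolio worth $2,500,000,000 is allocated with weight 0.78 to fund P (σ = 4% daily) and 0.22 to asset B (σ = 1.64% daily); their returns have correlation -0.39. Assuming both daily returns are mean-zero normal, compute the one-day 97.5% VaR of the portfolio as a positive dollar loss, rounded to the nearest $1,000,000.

$147,000,000

σ_p² = 0.78²·4² + 0.22²·1.64² + 2·-0.39·0.78·0.22·4·1.64 = 8.9865 (%²).
σ_p = √8.9865 = 2.998%.
At 97.5%, z = 1.960.
VaR = 1.960 × 2.998% = 5.876%; on $2,500,000,000 that is $146,900,000.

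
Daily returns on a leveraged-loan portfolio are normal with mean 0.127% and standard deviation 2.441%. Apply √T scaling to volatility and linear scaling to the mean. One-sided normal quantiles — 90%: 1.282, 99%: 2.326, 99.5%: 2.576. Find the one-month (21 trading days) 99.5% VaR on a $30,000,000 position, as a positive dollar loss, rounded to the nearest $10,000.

σ_{21d} = 2.441% × √21 = 11.186%; μ_{21d} = 21 × 0.127% = 2.667%.
VaR = −(2.667%) + 2.576 × 11.186% = 26.148%.
On $30,000,000: 0.26148 × $30,000,000 = $7,844,400.

$7,840,000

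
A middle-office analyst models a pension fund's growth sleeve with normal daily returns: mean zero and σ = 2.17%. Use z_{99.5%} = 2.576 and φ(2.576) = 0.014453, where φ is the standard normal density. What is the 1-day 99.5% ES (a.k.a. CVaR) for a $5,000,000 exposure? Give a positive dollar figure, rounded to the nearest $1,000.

$314,000

Tail multiplier: φ(z)/(1−α) = 0.014453 / 0.005 = 2.891.
ES = 2.17% × 2.891 = 6.273%.
On $5,000,000: 0.06273 × $5,000,000 = $313,650.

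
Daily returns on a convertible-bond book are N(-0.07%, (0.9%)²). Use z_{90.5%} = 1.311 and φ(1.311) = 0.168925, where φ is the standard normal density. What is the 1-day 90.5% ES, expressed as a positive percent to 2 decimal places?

1.67%

Tail multiplier: φ(z)/(1−α) = 0.168925 / 0.095 = 1.778.
ES = −(-0.07%) + 0.9% × 1.778 = 1.670%.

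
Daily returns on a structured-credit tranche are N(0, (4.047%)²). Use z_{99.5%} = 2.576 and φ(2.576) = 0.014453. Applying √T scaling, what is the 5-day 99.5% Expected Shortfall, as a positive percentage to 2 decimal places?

26.16%

σ_{5d} = 4.047% × √5 = 9.049%.
ES multiplier = φ(z)/(1−α) = 0.014453/0.005 = 2.891.
ES = 9.049% × 2.891 = 26.161%.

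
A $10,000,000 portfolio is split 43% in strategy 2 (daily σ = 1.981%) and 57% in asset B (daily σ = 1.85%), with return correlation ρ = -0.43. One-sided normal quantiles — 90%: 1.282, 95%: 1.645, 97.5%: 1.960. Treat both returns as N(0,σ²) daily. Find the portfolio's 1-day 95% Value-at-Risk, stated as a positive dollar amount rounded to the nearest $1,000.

$170,000

σ_p² = 0.43²·1.981² + 0.57²·1.85² + 2·-0.43·0.43·0.57·1.981·1.85 = 1.0651 (%²).
σ_p = √1.0651 = 1.032%.
VaR = 1.645 × 1.032% = 1.698%; on $10,000,000 that is $169,800.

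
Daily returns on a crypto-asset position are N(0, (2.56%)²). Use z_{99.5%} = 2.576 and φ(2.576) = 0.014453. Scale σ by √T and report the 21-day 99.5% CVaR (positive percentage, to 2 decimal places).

σ_{21d} = 2.56% × √21 = 11.731%.
ES multiplier = φ(z)/(1−α) = 0.014453/0.005 = 2.891.
ES = 11.731% × 2.891 = 33.914%.

33.91%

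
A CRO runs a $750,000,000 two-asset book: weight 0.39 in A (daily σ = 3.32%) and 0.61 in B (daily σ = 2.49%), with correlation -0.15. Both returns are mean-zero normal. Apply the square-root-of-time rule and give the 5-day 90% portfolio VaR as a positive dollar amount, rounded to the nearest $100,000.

σ_p = √(0.39²·3.32² + 0.61²·2.49² + 2·-0.15·0.39·0.61·3.32·2.49) = 1.842%.
σ_{5d} = 1.842% × √5 = 4.119%.
z(90%) = 1.282.
VaR = 1.282 × 4.119% = 5.281%; on $750,000,000 that is $39,607,500.

$39,600,000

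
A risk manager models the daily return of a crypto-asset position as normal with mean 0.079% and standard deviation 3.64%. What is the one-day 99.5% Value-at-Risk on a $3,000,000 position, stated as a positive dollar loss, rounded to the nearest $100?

$278,900

At 99.5% one-sided, z = 2.576.
VaR = −μ + z·σ = −(0.079%) + 2.576 × 3.64% = 9.298%.
On $3,000,000: 0.09298 × $3,000,000 = $278,940.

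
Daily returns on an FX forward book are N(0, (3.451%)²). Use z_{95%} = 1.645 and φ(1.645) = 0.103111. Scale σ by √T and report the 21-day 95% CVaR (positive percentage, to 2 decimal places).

σ_{21d} = 3.451% × √21 = 15.814%.
ES multiplier = φ(z)/(1−α) = 0.103111/0.05 = 2.062.
ES = 15.814% × 2.062 = 32.608%.

32.61%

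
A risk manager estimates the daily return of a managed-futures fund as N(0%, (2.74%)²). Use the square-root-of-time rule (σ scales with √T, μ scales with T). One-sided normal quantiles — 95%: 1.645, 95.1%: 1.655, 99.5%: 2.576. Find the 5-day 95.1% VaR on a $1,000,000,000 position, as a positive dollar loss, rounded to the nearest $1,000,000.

$101,000,000

σ_{5d} = 2.74% × √5 = 6.127%.
VaR = 1.655 × 6.127% = 10.140%.
On $1,000,000,000: 0.10140 × $1,000,000,000 = $101,400,000.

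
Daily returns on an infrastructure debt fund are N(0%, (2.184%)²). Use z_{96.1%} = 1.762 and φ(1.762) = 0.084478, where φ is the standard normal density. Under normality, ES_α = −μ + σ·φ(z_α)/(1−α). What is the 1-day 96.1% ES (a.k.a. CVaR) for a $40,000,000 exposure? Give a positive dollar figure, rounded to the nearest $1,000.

$1,892,000

Tail multiplier: φ(z)/(1−α) = 0.084478 / 0.039 = 2.166.
ES = 2.184% × 2.166 = 4.731%.
On $40,000,000: 0.04731 × $40,000,000 = $1,892,400.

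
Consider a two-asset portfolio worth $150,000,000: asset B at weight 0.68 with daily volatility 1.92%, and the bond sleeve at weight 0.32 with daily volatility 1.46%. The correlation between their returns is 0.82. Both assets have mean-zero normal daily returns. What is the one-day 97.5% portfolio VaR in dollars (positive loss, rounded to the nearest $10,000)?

$5,030,000

σ_p² = 0.68²·1.92² + 0.32²·1.46² + 2·0.82·0.68·0.32·1.92·1.46 = 2.9232 (%²).
σ_p = √2.9232 = 1.710%.
At 97.5%, z = 1.960.
VaR = 1.960 × 1.710% = 3.352%; on $150,000,000 that is $5,028,000.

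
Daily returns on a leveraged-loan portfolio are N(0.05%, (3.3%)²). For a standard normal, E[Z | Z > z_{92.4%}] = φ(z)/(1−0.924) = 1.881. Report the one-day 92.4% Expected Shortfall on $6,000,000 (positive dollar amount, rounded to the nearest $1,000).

$369,000

ES = −(0.05%) + 3.3% × 1.881 = 6.157%.
On $6,000,000: 0.06157 × $6,000,000 = $369,420.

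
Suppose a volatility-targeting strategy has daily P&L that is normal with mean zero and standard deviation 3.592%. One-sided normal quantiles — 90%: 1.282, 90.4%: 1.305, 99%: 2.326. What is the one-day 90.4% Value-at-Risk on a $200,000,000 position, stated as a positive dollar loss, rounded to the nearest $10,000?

VaR = z·σ = 1.305 × 3.592% = 4.688%.
On $200,000,000: 0.04688 × $200,000,000 = $9,376,000.

$9,380,000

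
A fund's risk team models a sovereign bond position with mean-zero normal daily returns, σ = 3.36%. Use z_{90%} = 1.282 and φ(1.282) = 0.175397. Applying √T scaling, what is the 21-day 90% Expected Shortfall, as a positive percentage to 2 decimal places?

σ_{21d} = 3.36% × √21 = 15.397%.
ES multiplier = φ(z)/(1−α) = 0.175397/0.1 = 1.754.
ES = 15.397% × 1.754 = 27.006%.

27.01%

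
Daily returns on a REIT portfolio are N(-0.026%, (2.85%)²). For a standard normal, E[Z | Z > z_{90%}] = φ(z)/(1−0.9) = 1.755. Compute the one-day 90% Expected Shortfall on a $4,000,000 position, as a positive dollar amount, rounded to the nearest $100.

ES = −(-0.026%) + 2.85% × 1.755 = 5.028%.
On $4,000,000: 0.05028 × $4,000,000 = $201,120.

$201,100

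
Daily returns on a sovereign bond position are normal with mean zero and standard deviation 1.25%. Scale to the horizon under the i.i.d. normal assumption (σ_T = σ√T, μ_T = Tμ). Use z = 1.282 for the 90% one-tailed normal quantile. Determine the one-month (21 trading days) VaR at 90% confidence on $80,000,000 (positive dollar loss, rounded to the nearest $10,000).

σ_{21d} = 1.25% × √21 = 5.728%.
VaR = 1.282 × 5.728% = 7.343%.
On $80,000,000: 0.07343 × $80,000,000 = $5,874,400.

$5,870,000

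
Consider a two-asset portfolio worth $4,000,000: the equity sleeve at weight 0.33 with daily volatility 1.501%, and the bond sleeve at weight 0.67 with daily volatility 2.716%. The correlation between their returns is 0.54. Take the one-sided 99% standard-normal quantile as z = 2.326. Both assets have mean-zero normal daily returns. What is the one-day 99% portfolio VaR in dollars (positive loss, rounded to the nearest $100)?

σ_p² = 0.33²·1.501² + 0.67²·2.716² + 2·0.54·0.33·0.67·1.501·2.716 = 4.5302 (%²).
σ_p = √4.5302 = 2.128%.
VaR = 2.326 × 2.128% = 4.950%; on $4,000,000 that is $198,000.

$198,000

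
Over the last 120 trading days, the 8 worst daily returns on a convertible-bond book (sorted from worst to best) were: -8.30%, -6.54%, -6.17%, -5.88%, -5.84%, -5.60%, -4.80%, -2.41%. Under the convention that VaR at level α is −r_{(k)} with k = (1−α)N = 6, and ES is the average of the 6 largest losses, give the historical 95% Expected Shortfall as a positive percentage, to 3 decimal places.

6.388%

The 6 worst returns sum to -38.33%.
ES = −(-38.33%) / 6 = 6.3883…% ≈ 6.388%.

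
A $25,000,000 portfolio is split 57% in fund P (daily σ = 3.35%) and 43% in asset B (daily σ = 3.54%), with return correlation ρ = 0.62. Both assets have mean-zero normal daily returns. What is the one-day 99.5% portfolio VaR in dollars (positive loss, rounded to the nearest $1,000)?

$1,992,000

σ_p² = 0.57²·3.35² + 0.43²·3.54² + 2·0.62·0.57·0.43·3.35·3.54 = 9.5675 (%²).
σ_p = √9.5675 = 3.093%.
At 99.5%, z = 2.576.
VaR = 2.576 × 3.093% = 7.968%; on $25,000,000 that is $1,992,000.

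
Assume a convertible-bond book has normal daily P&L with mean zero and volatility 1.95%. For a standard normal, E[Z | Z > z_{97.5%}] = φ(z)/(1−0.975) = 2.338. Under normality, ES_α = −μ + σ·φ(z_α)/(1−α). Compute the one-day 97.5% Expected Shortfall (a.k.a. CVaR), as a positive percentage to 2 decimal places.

ES = 1.95% × 2.338 = 4.559%.

4.56%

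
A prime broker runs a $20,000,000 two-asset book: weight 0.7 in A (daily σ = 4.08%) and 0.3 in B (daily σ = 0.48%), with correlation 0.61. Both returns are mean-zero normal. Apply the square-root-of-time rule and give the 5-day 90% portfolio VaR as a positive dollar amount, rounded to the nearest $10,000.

$1,690,000

σ_p = √(0.7²·4.08² + 0.3²·0.48² + 2·0.61·0.7·0.3·4.08·0.48) = 2.946%.
σ_{5d} = 2.946% × √5 = 6.587%.
z(90%) = 1.282.
VaR = 1.282 × 6.587% = 8.445%; on $20,000,000 that is $1,689,000.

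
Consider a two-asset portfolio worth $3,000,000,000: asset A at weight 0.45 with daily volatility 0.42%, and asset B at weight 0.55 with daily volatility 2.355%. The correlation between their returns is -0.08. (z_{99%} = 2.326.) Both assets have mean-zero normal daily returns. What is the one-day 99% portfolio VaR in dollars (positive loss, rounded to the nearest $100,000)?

$90,300,000

σ_p² = 0.45²·0.42² + 0.55²·2.355² + 2·-0.08·0.45·0.55·0.42·2.355 = 1.6742 (%²).
σ_p = √1.6742 = 1.294%.
VaR = 2.326 × 1.294% = 3.010%; on $3,000,000,000 that is $90,300,000.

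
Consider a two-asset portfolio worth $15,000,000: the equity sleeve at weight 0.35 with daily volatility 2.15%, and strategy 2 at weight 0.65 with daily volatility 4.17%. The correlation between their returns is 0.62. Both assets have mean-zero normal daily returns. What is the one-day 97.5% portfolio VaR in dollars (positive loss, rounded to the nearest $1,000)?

$950,000

σ_p² = 0.35²·2.15² + 0.65²·4.17² + 2·0.62·0.35·0.65·2.15·4.17 = 10.4422 (%²).
σ_p = √10.4422 = 3.231%.
At 97.5%, z = 1.960.
VaR = 1.960 × 3.231% = 6.333%; on $15,000,000 that is $949,950.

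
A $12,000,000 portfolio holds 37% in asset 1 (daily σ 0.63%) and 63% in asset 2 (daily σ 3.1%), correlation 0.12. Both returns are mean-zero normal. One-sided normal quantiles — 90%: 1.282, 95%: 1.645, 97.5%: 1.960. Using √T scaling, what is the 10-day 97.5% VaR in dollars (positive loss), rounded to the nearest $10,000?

$1,480,000

σ_p = √(0.37²·0.63² + 0.63²·3.1² + 2·0.12·0.37·0.63·0.63·3.1) = 1.994%.
σ_{10d} = 1.994% × √10 = 6.306%.
VaR = 1.960 × 6.306% = 12.360%; on $12,000,000 that is $1,483,200.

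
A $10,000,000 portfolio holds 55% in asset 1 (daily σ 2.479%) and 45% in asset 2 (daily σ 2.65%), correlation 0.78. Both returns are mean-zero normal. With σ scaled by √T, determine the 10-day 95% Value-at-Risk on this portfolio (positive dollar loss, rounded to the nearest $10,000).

σ_p = √(0.55²·2.479² + 0.45²·2.65² + 2·0.78·0.55·0.45·2.479·2.65) = 2.412%.
σ_{10d} = 2.412% × √10 = 7.627%.
z(95%) = 1.645.
VaR = 1.645 × 7.627% = 12.546%; on $10,000,000 that is $1,254,600.

$1,250,000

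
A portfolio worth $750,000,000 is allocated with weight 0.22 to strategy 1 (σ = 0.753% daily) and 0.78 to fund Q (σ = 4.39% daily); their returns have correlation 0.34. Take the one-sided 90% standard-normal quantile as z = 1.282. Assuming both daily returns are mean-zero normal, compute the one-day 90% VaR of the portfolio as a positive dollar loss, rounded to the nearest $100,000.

σ_p² = 0.22²·0.753² + 0.78²·4.39² + 2·0.34·0.22·0.78·0.753·4.39 = 12.1383 (%²).
σ_p = √12.1383 = 3.484%.
VaR = 1.282 × 3.484% = 4.466%; on $750,000,000 that is $33,495,000.

$33,500,000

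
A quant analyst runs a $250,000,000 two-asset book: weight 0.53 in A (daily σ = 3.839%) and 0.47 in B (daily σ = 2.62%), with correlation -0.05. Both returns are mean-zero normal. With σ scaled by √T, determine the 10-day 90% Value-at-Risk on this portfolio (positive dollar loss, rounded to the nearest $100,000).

$23,600,000

σ_p = √(0.53²·3.839² + 0.47²·2.62² + 2·-0.05·0.53·0.47·3.839·2.62) = 2.325%.
σ_{10d} = 2.325% × √10 = 7.352%.
z(90%) = 1.282.
VaR = 1.282 × 7.352% = 9.425%; on $250,000,000 that is $23,562,500.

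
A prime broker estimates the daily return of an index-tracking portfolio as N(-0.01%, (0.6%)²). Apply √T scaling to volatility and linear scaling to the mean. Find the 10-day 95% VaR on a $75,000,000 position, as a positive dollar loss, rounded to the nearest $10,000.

At 95%, z = 1.645.
σ_{10d} = 0.6% × √10 = 1.897%; μ_{10d} = 10 × -0.01% = -0.100%.
VaR = −(-0.100%) + 1.645 × 1.897% = 3.221%.
On $75,000,000: 0.03221 × $75,000,000 = $2,415,750.

$2,420,000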